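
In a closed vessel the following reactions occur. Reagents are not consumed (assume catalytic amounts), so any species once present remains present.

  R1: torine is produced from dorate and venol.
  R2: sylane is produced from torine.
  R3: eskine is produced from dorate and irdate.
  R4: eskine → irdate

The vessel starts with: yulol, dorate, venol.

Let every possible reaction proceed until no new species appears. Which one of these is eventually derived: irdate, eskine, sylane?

dorate and venol present → torine forms (R1).
torine present → sylane forms (R2).
irdate would need eskine (R4), but eskine never forms. eskine would need dorate and irdate (R3), but irdate never forms.

sylane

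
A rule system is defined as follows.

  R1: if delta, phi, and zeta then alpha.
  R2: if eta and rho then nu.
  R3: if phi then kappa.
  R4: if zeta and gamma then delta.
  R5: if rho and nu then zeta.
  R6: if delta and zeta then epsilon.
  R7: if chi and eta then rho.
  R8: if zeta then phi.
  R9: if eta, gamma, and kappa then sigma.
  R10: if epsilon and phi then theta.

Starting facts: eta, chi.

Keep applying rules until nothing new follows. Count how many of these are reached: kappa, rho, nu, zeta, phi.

5

chi and eta hold, so rho follows (R7).
eta and rho hold, so nu follows (R2).
rho and nu hold, so zeta follows (R5).
From zeta, R8 gives phi.
phi holds, so kappa follows (R3).
kappa: reached.
rho: reached.
nu: reached.
zeta: reached.
phi: reached.
All 5 are reached.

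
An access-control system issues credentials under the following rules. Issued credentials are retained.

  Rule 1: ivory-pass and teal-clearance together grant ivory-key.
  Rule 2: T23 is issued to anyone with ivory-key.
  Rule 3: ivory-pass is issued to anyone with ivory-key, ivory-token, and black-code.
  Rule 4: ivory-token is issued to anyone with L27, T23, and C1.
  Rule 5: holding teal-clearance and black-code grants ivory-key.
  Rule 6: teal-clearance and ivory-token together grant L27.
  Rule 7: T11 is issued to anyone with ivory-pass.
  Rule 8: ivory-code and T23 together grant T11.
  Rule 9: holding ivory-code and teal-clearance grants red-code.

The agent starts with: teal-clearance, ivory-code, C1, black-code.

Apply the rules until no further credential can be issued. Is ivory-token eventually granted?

No

ivory-token would need L27, T23, and C1 (Rule 4), but L27 is never granted.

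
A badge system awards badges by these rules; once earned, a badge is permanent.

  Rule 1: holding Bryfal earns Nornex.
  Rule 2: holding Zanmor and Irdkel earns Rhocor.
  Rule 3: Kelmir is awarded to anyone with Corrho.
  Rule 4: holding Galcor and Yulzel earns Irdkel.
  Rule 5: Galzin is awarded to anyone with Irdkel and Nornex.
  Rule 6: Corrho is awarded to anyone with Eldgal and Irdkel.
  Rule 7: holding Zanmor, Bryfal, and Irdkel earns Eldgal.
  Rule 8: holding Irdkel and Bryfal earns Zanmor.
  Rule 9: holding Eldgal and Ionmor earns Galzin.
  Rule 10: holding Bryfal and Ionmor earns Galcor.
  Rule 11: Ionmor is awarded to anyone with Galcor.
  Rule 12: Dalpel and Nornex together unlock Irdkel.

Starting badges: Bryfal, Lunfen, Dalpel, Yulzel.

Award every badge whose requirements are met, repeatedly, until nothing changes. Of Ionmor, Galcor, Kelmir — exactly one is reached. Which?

Kelmir

With Bryfal, Nornex is earned (Rule 1).
With Dalpel and Nornex, Irdkel is earned (Rule 12).
With Irdkel and Bryfal, Zanmor is earned (Rule 8).
With Zanmor, Bryfal, and Irdkel, Eldgal is earned (Rule 7).
With Eldgal and Irdkel, Corrho is earned (Rule 6).
With Corrho, Kelmir is earned (Rule 3).
Galcor would need Bryfal and Ionmor (Rule 10), but Ionmor is never earned. Ionmor would need Galcor (Rule 11), but Galcor is never earned.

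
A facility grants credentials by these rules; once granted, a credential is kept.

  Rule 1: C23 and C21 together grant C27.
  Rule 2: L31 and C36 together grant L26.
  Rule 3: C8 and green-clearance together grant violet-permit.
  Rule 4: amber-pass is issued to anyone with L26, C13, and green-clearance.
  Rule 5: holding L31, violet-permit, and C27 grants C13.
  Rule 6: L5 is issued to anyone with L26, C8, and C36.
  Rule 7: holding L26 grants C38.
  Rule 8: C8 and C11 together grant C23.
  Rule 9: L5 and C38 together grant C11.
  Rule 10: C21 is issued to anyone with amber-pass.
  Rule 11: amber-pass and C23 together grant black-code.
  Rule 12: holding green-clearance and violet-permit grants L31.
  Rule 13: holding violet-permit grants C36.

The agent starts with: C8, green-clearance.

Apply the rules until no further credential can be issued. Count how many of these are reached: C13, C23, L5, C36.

3

Holding C8 and green-clearance grants violet-permit (Rule 3).
Holding violet-permit grants C36 (Rule 13).
Holding green-clearance and violet-permit grants L31 (Rule 12).
Holding L31 and C36 grants L26 (Rule 2).
Holding L26 grants C38 (Rule 7).
Holding L26, C8, and C36 grants L5 (Rule 6).
Holding L5 and C38 grants C11 (Rule 9).
Holding C8 and C11 grants C23 (Rule 8).
C13 would need L31, violet-permit, and C27 (Rule 5), but C27 is never granted.
C23: reached.
L5: reached.
C36: reached.
Reached: C23, L5, and C36 — 3 of the 4.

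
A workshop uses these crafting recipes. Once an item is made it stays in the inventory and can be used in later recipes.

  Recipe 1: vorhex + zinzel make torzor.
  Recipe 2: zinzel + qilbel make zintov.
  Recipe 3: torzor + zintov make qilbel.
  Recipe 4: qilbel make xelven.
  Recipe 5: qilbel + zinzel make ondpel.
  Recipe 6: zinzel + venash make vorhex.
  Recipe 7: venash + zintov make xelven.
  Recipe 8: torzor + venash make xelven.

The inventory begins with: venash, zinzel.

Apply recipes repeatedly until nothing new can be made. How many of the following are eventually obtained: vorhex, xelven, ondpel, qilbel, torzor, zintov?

zinzel + venash → vorhex (Recipe 6).
Using Recipe 1, vorhex and zinzel make torzor.
torzor + venash → xelven (Recipe 8).
vorhex: reached.
xelven: reached.
ondpel would need qilbel and zinzel (Recipe 5), but qilbel is never obtained.
qilbel would need torzor and zintov (Recipe 3), but zintov is never obtained.
torzor: reached.
zintov would need zinzel and qilbel (Recipe 2), but qilbel is never obtained.
Reached: vorhex, xelven, and torzor — 3 of the 6.

3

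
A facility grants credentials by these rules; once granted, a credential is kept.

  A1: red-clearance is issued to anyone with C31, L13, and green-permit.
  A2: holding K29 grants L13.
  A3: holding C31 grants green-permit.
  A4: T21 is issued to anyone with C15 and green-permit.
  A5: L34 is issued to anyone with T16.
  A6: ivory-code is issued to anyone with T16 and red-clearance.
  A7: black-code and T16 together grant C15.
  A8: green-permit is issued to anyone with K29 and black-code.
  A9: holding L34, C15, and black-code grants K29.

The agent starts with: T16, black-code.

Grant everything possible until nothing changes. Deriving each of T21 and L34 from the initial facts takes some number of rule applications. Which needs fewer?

L34: Holding T16 grants L34 (A5). [1 rule application]
T21: Holding black-code and T16 grants C15 (A7). Holding T16 grants L34 (A5). Holding L34, C15, and black-code grants K29 (A9). Holding K29 and black-code grants green-permit (A8). Holding C15 and green-permit grants T21 (A4). [5 rule applications]
L34 needs fewer.

L34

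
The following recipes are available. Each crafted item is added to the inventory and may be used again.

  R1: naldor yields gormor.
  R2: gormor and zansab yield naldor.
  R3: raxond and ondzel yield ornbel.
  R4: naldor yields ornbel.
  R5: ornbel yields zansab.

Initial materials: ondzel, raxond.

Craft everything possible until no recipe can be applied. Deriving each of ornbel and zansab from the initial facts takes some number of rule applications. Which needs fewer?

ornbel

ornbel: raxond and ondzel → ornbel (R3). [1 rule application]
zansab: raxond and ondzel → ornbel (R3). Using R5, ornbel makes zansab. [2 rule applications]
ornbel needs fewer.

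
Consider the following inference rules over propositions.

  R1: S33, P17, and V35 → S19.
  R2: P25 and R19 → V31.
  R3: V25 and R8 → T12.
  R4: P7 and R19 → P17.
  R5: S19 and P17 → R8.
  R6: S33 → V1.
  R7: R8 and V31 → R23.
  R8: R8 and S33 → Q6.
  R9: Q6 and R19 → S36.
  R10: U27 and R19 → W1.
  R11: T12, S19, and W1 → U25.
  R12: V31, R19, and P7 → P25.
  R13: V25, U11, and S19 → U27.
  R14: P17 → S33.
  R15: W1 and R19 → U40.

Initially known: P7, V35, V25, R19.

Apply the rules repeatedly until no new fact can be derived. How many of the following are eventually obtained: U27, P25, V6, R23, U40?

0

U27 would need V25, U11, and S19 (R13), but U11 is never established.
P25 would need V31, R19, and P7 (R12), but V31 is never established.
No rule produces V6, and it is not given.
R23 would need R8 and V31 (R7), but V31 is never established.
U40 would need W1 and R19 (R15), but W1 is never established.
None of the 5 are reached.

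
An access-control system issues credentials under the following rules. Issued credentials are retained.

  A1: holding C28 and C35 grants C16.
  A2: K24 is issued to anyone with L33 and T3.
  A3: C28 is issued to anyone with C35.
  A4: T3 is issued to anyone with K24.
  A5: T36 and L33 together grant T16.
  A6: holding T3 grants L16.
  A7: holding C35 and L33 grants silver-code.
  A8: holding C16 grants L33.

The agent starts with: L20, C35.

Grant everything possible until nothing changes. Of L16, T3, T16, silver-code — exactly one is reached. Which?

Holding C35 grants C28 (A3).
Holding C28 and C35 grants C16 (A1).
Holding C16 grants L33 (A8).
Holding C35 and L33 grants silver-code (A7).
T3 would need K24 (A4), but K24 is never granted. L16 would need T3 (A6), but T3 is never granted. T16 would need T36 and L33 (A5), but T36 is never granted.

silver-code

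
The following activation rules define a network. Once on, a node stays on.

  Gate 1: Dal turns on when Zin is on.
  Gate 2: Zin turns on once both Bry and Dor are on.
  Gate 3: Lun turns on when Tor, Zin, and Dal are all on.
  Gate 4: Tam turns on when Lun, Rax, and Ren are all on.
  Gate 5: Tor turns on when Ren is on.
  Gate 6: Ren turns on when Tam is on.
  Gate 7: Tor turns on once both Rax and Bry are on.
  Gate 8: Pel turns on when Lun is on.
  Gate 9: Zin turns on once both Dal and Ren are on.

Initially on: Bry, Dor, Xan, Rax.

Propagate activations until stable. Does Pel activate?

Yes

Gate 7: Rax and Bry on → Tor on.
Bry and Dor are on, so Zin turns on (Gate 2).
Zin is on, so Dal turns on (Gate 1).
Tor, Zin, and Dal are on, so Lun turns on (Gate 3).
Lun is on, so Pel turns on (Gate 8).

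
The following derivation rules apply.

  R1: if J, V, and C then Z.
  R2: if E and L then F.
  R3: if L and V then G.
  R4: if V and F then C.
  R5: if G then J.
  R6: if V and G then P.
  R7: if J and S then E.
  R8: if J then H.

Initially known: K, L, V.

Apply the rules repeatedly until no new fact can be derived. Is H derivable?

Yes

L and V hold, so G follows (R3).
From G, R5 gives J.
J holds, so H follows (R8).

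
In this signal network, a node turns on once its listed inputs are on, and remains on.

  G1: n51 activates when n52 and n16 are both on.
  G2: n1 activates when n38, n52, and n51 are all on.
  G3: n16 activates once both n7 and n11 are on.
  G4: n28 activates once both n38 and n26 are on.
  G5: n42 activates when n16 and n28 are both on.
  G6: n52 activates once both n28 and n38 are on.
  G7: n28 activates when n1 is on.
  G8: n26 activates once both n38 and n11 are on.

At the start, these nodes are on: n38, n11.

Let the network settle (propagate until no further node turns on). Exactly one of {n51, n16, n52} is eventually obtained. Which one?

G8: n38 and n11 on → n26 on.
G4: n38 and n26 on → n28 on.
G6: n28 and n38 on → n52 on.
n51 would need n52 and n16 (G1), but n16 never turns on. n16 would need n7 and n11 (G3), but n7 never turns on.

n52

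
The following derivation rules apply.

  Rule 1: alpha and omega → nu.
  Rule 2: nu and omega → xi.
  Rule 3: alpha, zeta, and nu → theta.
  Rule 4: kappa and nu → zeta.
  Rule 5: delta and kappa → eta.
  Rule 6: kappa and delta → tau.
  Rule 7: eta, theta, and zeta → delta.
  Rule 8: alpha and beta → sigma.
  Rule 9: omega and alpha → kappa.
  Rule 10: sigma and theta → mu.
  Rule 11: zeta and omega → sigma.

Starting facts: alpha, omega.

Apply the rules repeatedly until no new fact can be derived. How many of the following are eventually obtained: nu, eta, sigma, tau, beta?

alpha and omega hold, so nu follows (Rule 1).
From omega and alpha, Rule 9 gives kappa.
From kappa and nu, Rule 4 gives zeta.
From zeta and omega, Rule 11 gives sigma.
nu: reached.
eta would need delta and kappa (Rule 5), but delta is never established.
sigma: reached.
tau would need kappa and delta (Rule 6), but delta is never established.
No rule produces beta, and it is not given.
Reached: nu and sigma — 2 of the 5.

2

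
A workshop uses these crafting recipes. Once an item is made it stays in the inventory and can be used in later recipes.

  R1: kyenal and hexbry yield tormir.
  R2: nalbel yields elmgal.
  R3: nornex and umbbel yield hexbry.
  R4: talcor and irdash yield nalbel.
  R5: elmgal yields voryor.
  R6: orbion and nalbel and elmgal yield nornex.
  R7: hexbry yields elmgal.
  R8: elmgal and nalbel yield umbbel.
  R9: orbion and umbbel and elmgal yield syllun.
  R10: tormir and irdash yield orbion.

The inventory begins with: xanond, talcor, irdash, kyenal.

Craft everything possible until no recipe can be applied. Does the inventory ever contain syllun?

No

syllun would need orbion, umbbel, and elmgal (R9), but orbion is never obtained.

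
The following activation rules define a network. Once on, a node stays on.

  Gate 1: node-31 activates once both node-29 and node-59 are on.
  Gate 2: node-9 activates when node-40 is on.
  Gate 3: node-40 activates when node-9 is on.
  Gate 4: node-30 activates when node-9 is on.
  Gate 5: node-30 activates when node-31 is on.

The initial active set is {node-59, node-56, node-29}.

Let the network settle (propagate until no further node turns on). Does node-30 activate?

Yes

node-29 and node-59 are on, so node-31 activates (Gate 1).
Gate 5: node-31 on → node-30 on.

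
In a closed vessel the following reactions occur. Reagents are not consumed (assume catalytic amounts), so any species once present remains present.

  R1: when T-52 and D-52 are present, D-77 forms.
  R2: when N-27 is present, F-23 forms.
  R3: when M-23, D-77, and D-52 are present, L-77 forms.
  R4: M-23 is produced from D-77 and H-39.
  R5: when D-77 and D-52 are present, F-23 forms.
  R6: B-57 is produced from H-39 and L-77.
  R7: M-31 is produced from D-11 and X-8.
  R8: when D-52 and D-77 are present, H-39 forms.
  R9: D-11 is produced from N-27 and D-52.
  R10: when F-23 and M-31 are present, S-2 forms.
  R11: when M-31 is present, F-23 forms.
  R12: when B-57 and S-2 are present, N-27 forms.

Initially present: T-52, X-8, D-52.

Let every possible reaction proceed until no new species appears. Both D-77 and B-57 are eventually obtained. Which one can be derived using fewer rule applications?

D-77: T-52 and D-52 present → D-77 forms (R1). [1 rule application]
B-57: T-52 and D-52 present → D-77 forms (R1). D-52 and D-77 present → H-39 forms (R8). D-77 and H-39 present → M-23 forms (R4). M-23, D-77, and D-52 present → L-77 forms (R3). H-39 and L-77 present → B-57 forms (R6). [5 rule applications]
D-77 needs fewer.

D-77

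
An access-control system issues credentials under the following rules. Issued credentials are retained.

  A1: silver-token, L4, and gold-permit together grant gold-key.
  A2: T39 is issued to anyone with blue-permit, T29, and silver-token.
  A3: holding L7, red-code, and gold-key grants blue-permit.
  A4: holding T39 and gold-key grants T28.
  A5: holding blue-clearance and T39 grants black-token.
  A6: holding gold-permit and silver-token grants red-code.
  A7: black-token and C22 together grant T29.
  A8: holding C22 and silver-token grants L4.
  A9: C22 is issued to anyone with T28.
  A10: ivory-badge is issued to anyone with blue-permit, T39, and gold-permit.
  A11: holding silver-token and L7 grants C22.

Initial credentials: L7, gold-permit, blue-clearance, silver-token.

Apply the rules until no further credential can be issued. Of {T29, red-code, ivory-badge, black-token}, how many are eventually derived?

1

Holding gold-permit and silver-token grants red-code (A6).
T29 would need black-token and C22 (A7), but black-token is never granted.
red-code: reached.
ivory-badge would need blue-permit, T39, and gold-permit (A10), but T39 is never granted.
black-token would need blue-clearance and T39 (A5), but T39 is never granted.
Reached: red-code — 1 of the 4.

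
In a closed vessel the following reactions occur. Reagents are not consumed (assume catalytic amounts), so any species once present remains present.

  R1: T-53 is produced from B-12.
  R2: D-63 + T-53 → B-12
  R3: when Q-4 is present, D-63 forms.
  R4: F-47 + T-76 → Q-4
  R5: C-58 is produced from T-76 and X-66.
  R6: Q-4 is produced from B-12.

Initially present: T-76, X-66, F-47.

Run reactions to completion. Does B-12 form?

B-12 would need D-63 and T-53 (R2), but T-53 never forms.

No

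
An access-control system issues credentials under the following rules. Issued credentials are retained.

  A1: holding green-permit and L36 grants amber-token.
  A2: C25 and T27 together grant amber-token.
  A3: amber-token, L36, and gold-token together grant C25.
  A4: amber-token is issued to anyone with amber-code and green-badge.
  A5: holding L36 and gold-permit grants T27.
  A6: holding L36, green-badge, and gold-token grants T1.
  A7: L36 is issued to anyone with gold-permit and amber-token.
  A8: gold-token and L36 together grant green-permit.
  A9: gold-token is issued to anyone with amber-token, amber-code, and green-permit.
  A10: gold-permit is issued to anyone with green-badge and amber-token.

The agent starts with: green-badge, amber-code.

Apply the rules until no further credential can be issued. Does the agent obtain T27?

Yes

Holding amber-code and green-badge grants amber-token (A4).
Holding green-badge and amber-token grants gold-permit (A10).
Holding gold-permit and amber-token grants L36 (A7).
Holding L36 and gold-permit grants T27 (A5).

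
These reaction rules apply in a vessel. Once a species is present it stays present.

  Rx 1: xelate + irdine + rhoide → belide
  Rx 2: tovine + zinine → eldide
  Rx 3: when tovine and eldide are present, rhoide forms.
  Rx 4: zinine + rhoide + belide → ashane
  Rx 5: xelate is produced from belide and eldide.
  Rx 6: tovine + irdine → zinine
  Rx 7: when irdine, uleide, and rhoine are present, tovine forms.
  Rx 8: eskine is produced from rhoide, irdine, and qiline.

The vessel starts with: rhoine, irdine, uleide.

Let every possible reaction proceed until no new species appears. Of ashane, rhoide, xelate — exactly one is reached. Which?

rhoide

irdine, uleide, and rhoine present → tovine forms (Rx 7).
tovine and irdine present → zinine forms (Rx 6).
tovine and zinine present → eldide forms (Rx 2).
tovine and eldide present → rhoide forms (Rx 3).
ashane would need zinine, rhoide, and belide (Rx 4), but belide never forms. xelate would need belide and eldide (Rx 5), but belide never forms.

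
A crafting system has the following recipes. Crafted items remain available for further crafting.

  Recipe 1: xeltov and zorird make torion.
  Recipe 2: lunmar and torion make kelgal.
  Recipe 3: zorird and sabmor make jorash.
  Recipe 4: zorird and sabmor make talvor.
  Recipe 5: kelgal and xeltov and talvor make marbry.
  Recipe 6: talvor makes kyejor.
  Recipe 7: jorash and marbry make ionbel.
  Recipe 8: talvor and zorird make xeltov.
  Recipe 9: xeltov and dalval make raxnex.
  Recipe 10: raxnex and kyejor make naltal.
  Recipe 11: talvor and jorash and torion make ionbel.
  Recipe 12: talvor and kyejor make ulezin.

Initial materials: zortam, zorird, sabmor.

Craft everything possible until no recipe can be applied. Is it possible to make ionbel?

Yes

zorird and sabmor → talvor (Recipe 4).
Using Recipe 3, zorird and sabmor make jorash.
talvor and zorird → xeltov (Recipe 8).
xeltov and zorird → torion (Recipe 1).
talvor and jorash and torion → ionbel (Recipe 11).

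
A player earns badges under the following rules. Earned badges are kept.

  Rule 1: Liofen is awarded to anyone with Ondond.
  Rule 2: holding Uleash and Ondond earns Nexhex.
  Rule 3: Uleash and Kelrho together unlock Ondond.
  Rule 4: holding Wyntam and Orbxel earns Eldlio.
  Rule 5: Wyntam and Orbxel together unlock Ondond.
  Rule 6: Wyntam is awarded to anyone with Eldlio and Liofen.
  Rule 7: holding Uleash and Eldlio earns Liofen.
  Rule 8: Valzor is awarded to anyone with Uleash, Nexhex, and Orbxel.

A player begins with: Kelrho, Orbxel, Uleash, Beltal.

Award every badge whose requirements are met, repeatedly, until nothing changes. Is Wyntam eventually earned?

Wyntam would need Eldlio and Liofen (Rule 6), but Eldlio is never earned.

No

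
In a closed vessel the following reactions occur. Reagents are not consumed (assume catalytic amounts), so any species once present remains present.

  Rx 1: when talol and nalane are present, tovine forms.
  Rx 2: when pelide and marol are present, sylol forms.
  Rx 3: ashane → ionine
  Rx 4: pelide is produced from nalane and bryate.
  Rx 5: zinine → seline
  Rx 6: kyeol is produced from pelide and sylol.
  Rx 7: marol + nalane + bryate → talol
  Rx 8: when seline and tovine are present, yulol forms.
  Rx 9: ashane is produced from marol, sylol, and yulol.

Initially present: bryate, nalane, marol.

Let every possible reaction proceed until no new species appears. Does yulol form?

yulol would need seline and tovine (Rx 8), but seline never forms.

No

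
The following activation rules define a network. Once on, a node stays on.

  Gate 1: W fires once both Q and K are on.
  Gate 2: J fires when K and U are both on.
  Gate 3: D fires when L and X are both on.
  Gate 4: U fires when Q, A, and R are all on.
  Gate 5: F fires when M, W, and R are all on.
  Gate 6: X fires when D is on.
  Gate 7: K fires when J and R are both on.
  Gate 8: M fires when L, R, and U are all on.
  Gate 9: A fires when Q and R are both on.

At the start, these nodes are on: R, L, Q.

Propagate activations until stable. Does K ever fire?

K would need J and R (Gate 7), but J never turns on.

No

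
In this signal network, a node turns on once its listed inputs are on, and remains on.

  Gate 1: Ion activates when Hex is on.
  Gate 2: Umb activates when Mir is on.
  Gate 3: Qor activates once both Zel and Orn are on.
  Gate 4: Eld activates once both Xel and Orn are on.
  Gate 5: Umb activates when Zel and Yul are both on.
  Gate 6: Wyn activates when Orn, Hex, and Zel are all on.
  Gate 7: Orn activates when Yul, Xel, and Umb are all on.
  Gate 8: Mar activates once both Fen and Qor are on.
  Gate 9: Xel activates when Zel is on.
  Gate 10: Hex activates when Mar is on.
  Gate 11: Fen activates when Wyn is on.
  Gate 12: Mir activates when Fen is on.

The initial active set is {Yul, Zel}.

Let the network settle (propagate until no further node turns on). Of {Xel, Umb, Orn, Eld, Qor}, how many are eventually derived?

Gate 9: Zel on → Xel on.
Gate 5: Zel and Yul on → Umb on.
Gate 7: Yul, Xel, and Umb on → Orn on.
Xel and Orn are on, so Eld activates (Gate 4).
Zel and Orn are on, so Qor activates (Gate 3).
Xel: reached.
Umb: reached.
Orn: reached.
Eld: reached.
Qor: reached.
All 5 are reached.

5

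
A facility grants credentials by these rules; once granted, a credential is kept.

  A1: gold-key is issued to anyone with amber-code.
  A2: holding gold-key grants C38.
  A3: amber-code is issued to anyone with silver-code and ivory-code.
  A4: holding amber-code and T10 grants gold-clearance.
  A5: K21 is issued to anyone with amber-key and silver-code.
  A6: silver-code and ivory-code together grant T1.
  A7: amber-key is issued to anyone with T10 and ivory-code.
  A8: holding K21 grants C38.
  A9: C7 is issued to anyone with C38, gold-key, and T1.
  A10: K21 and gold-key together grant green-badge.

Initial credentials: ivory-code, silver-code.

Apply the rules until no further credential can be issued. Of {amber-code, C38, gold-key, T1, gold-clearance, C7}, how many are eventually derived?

5

Holding silver-code and ivory-code grants T1 (A6).
Holding silver-code and ivory-code grants amber-code (A3).
Holding amber-code grants gold-key (A1).
Holding gold-key grants C38 (A2).
Holding C38, gold-key, and T1 grants C7 (A9).
amber-code: reached.
C38: reached.
gold-key: reached.
T1: reached.
gold-clearance would need amber-code and T10 (A4), but T10 is never granted.
C7: reached.
Reached: amber-code, C38, gold-key, T1, and C7 — 5 of the 6.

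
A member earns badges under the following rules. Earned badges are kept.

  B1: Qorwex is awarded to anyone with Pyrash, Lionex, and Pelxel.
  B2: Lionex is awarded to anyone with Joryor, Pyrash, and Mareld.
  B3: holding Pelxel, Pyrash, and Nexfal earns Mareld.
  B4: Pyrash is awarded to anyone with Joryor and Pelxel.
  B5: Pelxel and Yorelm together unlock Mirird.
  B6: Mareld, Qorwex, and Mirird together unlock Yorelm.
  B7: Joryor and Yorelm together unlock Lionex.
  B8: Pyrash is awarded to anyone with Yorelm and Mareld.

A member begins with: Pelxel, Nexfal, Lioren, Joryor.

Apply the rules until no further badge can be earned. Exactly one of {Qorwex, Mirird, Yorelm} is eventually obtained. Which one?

Qorwex

With Joryor and Pelxel, Pyrash is earned (B4).
With Pelxel, Pyrash, and Nexfal, Mareld is earned (B3).
With Joryor, Pyrash, and Mareld, Lionex is earned (B2).
With Pyrash, Lionex, and Pelxel, Qorwex is earned (B1).
Yorelm would need Mareld, Qorwex, and Mirird (B6), but Mirird is never earned. Mirird would need Pelxel and Yorelm (B5), but Yorelm is never earned.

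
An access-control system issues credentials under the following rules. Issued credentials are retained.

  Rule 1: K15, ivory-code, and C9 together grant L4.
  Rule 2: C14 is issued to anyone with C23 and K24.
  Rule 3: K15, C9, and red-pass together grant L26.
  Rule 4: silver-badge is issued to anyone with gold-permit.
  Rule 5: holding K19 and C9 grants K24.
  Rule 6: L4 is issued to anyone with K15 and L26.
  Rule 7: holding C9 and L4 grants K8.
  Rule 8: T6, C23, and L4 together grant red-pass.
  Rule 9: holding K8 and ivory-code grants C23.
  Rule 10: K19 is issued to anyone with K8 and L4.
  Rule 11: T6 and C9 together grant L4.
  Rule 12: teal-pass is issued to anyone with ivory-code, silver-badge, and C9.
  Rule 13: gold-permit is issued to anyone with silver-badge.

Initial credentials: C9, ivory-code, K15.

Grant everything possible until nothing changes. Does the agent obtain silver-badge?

silver-badge would need gold-permit (Rule 4), but gold-permit is never granted.

No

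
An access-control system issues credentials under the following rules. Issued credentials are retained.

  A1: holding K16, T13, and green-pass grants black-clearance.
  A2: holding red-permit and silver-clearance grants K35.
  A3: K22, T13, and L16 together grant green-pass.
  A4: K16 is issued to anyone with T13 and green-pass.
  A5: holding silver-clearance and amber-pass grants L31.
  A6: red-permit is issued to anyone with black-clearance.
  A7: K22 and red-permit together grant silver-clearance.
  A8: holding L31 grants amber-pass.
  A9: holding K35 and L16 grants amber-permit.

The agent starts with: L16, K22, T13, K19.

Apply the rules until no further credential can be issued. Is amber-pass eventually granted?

No

amber-pass would need L31 (A8), but L31 is never granted.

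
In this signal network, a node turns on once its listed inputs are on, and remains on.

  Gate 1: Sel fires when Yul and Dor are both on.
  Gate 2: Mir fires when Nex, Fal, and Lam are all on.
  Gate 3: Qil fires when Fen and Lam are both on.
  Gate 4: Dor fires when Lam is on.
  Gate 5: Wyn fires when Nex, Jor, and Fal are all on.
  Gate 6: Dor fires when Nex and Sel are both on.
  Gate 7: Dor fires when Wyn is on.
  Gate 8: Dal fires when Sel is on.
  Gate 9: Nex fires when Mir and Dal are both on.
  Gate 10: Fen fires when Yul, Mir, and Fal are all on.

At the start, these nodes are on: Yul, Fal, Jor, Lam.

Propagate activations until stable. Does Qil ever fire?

No

Qil would need Fen and Lam (Gate 3), but Fen never turns on.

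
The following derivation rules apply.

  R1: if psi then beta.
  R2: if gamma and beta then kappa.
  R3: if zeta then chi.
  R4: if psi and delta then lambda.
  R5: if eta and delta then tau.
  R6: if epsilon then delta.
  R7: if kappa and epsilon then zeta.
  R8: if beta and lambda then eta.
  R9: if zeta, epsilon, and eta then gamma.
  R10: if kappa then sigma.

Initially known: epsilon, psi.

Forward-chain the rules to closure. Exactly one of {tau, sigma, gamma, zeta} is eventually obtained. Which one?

tau

From epsilon, R6 gives delta.
From psi, R1 gives beta.
From psi and delta, R4 gives lambda.
beta and lambda hold, so eta follows (R8).
From eta and delta, R5 gives tau.
gamma would need zeta, epsilon, and eta (R9), but zeta is never established. zeta would need kappa and epsilon (R7), but kappa is never established. sigma would need kappa (R10), but kappa is never established.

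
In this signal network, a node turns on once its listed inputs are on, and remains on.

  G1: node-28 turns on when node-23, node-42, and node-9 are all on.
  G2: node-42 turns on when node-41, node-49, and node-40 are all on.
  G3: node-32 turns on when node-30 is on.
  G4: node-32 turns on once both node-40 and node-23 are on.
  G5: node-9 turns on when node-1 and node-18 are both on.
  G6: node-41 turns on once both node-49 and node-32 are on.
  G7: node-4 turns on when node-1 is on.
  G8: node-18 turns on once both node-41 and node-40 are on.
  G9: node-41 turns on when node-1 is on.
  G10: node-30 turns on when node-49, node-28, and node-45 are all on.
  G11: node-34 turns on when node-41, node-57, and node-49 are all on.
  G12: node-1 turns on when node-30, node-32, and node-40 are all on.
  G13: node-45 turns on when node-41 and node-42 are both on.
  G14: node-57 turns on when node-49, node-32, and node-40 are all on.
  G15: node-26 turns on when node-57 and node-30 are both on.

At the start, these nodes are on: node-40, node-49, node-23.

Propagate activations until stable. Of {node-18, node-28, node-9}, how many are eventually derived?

G4: node-40 and node-23 on → node-32 on.
G6: node-49 and node-32 on → node-41 on.
G8: node-41 and node-40 on → node-18 on.
node-18: reached.
node-28 would need node-23, node-42, and node-9 (G1), but node-9 never turns on.
node-9 would need node-1 and node-18 (G5), but node-1 never turns on.
Reached: node-18 — 1 of the 3.

1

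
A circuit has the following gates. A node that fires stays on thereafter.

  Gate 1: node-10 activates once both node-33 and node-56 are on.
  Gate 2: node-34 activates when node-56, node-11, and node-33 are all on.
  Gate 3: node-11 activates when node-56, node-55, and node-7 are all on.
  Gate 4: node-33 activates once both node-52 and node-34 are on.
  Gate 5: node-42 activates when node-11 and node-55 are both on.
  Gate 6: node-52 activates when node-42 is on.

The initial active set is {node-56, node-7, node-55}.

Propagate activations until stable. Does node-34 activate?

node-34 would need node-56, node-11, and node-33 (Gate 2), but node-33 never turns on.

No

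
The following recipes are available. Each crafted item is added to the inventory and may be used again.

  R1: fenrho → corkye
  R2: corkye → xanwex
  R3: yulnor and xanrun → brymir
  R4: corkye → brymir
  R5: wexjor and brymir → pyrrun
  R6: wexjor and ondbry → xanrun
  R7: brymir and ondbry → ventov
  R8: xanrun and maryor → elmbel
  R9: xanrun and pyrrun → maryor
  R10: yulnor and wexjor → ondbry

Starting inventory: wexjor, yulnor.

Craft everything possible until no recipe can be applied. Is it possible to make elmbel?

Yes

Using R10, yulnor and wexjor make ondbry.
Using R6, wexjor and ondbry make xanrun.
Using R3, yulnor and xanrun make brymir.
wexjor and brymir → pyrrun (R5).
xanrun and pyrrun → maryor (R9).
Using R8, xanrun and maryor make elmbel.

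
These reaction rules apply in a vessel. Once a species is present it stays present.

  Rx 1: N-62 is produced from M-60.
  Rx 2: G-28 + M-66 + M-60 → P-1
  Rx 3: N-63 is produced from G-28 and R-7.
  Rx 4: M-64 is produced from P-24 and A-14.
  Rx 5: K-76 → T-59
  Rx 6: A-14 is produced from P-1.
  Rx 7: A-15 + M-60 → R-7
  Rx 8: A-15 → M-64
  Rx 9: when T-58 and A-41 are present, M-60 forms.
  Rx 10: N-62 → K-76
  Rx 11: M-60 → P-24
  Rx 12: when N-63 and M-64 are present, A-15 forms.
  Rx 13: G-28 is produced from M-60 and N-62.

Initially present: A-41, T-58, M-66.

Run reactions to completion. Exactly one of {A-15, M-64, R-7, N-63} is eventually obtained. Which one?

T-58 and A-41 present → M-60 forms (Rx 9).
M-60 present → P-24 forms (Rx 11).
M-60 present → N-62 forms (Rx 1).
M-60 and N-62 present → G-28 forms (Rx 13).
G-28, M-66, and M-60 present → P-1 forms (Rx 2).
P-1 present → A-14 forms (Rx 6).
P-24 and A-14 present → M-64 forms (Rx 4).
A-15 would need N-63 and M-64 (Rx 12), but N-63 never forms. N-63 would need G-28 and R-7 (Rx 3), but R-7 never forms. R-7 would need A-15 and M-60 (Rx 7), but A-15 never forms.

M-64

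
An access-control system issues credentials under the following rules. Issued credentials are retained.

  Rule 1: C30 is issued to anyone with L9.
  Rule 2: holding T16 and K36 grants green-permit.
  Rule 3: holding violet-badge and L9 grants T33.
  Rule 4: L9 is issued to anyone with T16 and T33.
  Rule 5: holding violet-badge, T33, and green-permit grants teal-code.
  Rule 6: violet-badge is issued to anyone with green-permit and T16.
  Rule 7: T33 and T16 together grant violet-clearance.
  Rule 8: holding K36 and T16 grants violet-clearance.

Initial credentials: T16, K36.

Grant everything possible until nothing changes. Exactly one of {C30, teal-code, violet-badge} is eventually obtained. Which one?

Holding T16 and K36 grants green-permit (Rule 2).
Holding green-permit and T16 grants violet-badge (Rule 6).
C30 would need L9 (Rule 1), but L9 is never granted. teal-code would need violet-badge, T33, and green-permit (Rule 5), but T33 is never granted.

violet-badge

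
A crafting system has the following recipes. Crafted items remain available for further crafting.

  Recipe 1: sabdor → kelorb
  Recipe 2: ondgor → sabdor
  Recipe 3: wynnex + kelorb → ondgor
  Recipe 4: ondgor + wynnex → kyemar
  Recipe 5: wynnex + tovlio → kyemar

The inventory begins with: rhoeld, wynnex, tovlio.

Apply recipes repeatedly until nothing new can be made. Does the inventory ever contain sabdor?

No

sabdor would need ondgor (Recipe 2), but ondgor is never obtained.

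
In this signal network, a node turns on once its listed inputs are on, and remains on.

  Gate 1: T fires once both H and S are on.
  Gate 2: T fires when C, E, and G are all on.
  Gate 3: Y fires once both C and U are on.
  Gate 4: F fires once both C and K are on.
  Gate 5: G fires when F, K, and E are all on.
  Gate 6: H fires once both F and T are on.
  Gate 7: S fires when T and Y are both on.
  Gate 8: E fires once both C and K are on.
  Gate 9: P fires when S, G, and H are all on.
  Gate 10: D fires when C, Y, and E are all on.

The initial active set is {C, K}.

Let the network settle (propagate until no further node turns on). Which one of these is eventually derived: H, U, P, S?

H

Gate 8: C and K on → E on.
C and K are on, so F fires (Gate 4).
Gate 5: F, K, and E on → G on.
C, E, and G are on, so T fires (Gate 2).
F and T are on, so H fires (Gate 6).
S would need T and Y (Gate 7), but Y never turns on. No rule produces U, and it is not given. P would need S, G, and H (Gate 9), but S never turns on.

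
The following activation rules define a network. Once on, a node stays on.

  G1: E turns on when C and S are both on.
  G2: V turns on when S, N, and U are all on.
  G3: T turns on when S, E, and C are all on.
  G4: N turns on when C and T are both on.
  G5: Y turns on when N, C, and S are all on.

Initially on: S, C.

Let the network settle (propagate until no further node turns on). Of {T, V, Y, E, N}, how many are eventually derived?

4

G1: C and S on → E on.
S, E, and C are on, so T turns on (G3).
C and T are on, so N turns on (G4).
G5: N, C, and S on → Y on.
T: reached.
V would need S, N, and U (G2), but U never turns on.
Y: reached.
E: reached.
N: reached.
Reached: T, Y, E, and N — 4 of the 5.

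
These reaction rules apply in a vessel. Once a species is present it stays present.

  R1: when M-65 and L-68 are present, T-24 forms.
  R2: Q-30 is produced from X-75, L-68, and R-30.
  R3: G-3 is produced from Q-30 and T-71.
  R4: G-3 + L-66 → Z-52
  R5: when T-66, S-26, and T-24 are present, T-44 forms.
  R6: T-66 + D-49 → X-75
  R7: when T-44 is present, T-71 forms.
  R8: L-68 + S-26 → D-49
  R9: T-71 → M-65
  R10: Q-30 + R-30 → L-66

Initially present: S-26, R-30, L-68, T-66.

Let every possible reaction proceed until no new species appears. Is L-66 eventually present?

Yes

L-68 and S-26 present → D-49 forms (R8).
T-66 and D-49 present → X-75 forms (R6).
X-75, L-68, and R-30 present → Q-30 forms (R2).
Q-30 and R-30 present → L-66 forms (R10).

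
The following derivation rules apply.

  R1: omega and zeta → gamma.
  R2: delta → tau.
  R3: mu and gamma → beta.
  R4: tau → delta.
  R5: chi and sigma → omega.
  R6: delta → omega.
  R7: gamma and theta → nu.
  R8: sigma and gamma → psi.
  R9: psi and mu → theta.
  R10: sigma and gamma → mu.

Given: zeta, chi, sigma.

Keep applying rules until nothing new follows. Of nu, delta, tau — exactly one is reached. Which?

nu

chi and sigma hold, so omega follows (R5).
From omega and zeta, R1 gives gamma.
From sigma and gamma, R10 gives mu.
From sigma and gamma, R8 gives psi.
From psi and mu, R9 gives theta.
From gamma and theta, R7 gives nu.
delta would need tau (R4), but tau is never established. tau would need delta (R2), but delta is never established.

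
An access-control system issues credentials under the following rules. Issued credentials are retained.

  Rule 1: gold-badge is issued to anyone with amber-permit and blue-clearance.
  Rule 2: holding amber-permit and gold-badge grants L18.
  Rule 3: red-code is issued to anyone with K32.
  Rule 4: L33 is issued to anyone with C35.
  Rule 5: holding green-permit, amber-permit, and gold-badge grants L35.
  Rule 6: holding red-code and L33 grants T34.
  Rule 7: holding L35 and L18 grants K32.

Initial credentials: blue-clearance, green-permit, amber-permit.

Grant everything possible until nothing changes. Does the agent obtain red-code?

Holding amber-permit and blue-clearance grants gold-badge (Rule 1).
Holding amber-permit and gold-badge grants L18 (Rule 2).
Holding green-permit, amber-permit, and gold-badge grants L35 (Rule 5).
Holding L35 and L18 grants K32 (Rule 7).
Holding K32 grants red-code (Rule 3).

Yes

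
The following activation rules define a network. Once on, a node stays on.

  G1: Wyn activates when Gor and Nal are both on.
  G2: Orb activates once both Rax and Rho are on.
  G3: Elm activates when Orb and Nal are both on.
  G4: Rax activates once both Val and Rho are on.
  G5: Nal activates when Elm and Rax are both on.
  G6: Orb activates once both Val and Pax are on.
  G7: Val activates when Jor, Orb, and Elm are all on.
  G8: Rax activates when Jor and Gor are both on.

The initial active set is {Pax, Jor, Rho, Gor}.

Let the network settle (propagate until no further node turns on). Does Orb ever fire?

Yes

G8: Jor and Gor on → Rax on.
Rax and Rho are on, so Orb activates (G2).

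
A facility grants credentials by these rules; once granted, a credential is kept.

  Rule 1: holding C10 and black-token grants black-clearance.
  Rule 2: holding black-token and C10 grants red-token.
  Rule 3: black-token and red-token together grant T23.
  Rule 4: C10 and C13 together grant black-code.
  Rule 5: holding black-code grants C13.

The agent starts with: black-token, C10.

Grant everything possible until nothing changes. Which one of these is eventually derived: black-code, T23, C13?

T23

Holding black-token and C10 grants red-token (Rule 2).
Holding black-token and red-token grants T23 (Rule 3).
C13 would need black-code (Rule 5), but black-code is never granted. black-code would need C10 and C13 (Rule 4), but C13 is never granted.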